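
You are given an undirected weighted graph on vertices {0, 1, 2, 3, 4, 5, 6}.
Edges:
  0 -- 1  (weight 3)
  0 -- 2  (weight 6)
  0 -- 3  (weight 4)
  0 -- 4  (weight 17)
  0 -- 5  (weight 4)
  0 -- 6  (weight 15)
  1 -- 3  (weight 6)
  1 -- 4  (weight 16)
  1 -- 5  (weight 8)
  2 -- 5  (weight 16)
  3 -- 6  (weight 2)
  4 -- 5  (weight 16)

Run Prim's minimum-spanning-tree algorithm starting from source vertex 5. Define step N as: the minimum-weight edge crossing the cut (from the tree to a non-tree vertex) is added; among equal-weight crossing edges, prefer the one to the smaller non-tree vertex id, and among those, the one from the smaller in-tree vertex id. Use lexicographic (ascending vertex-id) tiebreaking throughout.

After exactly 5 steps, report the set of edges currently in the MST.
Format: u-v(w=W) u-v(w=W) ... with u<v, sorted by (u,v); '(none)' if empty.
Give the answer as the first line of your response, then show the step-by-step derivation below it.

0-1(w=3) 0-2(w=6) 0-3(w=4) 0-5(w=4) 3-6(w=2)

step 1: add edge 0-5 (w=4); MST = {0-5(w=4)}
step 2: add edge 0-1 (w=3); MST = {0-1(w=3) 0-5(w=4)}
step 3: add edge 0-3 (w=4); MST = {0-1(w=3) 0-3(w=4) 0-5(w=4)}
step 4: add edge 3-6 (w=2); MST = {0-1(w=3) 0-3(w=4) 0-5(w=4) 3-6(w=2)}
step 5: add edge 0-2 (w=6); MST = {0-1(w=3) 0-2(w=6) 0-3(w=4) 0-5(w=4) 3-6(w=2)}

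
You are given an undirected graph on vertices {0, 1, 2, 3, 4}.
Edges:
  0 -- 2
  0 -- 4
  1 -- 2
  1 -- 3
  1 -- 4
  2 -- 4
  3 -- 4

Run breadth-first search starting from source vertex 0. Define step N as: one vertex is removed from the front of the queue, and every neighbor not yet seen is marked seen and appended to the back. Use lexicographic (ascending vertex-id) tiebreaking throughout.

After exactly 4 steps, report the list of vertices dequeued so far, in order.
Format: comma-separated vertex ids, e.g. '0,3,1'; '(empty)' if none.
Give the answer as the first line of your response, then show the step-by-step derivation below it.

0,2,4,1

step 1: dequeue 0; queue=[2,4]; order=0
step 2: dequeue 2; queue=[4,1]; order=0,2
step 3: dequeue 4; queue=[1,3]; order=0,2,4
step 4: dequeue 1; queue=[3]; order=0,2,4,1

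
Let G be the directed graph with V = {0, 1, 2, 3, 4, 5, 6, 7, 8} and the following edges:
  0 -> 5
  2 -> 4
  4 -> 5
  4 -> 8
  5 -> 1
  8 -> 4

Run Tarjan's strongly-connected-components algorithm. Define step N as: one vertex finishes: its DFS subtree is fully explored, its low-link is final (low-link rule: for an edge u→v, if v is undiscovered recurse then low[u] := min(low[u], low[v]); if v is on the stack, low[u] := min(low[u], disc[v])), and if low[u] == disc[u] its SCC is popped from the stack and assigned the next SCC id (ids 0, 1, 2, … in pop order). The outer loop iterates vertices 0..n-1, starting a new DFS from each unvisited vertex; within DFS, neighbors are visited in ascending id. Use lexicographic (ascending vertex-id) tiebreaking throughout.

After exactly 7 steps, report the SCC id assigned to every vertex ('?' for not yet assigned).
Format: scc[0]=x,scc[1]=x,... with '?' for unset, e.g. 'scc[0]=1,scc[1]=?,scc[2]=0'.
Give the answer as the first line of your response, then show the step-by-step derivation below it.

scc[0]=2,scc[1]=0,scc[2]=4,scc[3]=5,scc[4]=3,scc[5]=1,scc[6]=?,scc[7]=?,scc[8]=3

step 1: low=(low[0]=0,low[1]=2,low[2]=?,low[3]=?,low[4]=?,low[5]=1,low[6]=?,low[7]=?,low[8]=?); scc=(scc[0]=?,scc[1]=0,scc[2]=?,scc[3]=?,scc[4]=?,scc[5]=?,scc[6]=?,scc[7]=?,scc[8]=?)
step 2: low=(low[0]=0,low[1]=2,low[2]=?,low[3]=?,low[4]=?,low[5]=1,low[6]=?,low[7]=?,low[8]=?); scc=(scc[0]=?,scc[1]=0,scc[2]=?,scc[3]=?,scc[4]=?,scc[5]=1,scc[6]=?,scc[7]=?,scc[8]=?)
step 3: low=(low[0]=0,low[1]=2,low[2]=?,low[3]=?,low[4]=?,low[5]=1,low[6]=?,low[7]=?,low[8]=?); scc=(scc[0]=2,scc[1]=0,scc[2]=?,scc[3]=?,scc[4]=?,scc[5]=1,scc[6]=?,scc[7]=?,scc[8]=?)
step 4: low=(low[0]=0,low[1]=2,low[2]=3,low[3]=?,low[4]=4,low[5]=1,low[6]=?,low[7]=?,low[8]=4); scc=(scc[0]=2,scc[1]=0,scc[2]=?,scc[3]=?,scc[4]=?,scc[5]=1,scc[6]=?,scc[7]=?,scc[8]=?)
step 5: low=(low[0]=0,low[1]=2,low[2]=3,low[3]=?,low[4]=4,low[5]=1,low[6]=?,low[7]=?,low[8]=4); scc=(scc[0]=2,scc[1]=0,scc[2]=?,scc[3]=?,scc[4]=3,scc[5]=1,scc[6]=?,scc[7]=?,scc[8]=3)
step 6: low=(low[0]=0,low[1]=2,low[2]=3,low[3]=?,low[4]=4,low[5]=1,low[6]=?,low[7]=?,low[8]=4); scc=(scc[0]=2,scc[1]=0,scc[2]=4,scc[3]=?,scc[4]=3,scc[5]=1,scc[6]=?,scc[7]=?,scc[8]=3)
step 7: low=(low[0]=0,low[1]=2,low[2]=3,low[3]=6,low[4]=4,low[5]=1,low[6]=?,low[7]=?,low[8]=4); scc=(scc[0]=2,scc[1]=0,scc[2]=4,scc[3]=5,scc[4]=3,scc[5]=1,scc[6]=?,scc[7]=?,scc[8]=3)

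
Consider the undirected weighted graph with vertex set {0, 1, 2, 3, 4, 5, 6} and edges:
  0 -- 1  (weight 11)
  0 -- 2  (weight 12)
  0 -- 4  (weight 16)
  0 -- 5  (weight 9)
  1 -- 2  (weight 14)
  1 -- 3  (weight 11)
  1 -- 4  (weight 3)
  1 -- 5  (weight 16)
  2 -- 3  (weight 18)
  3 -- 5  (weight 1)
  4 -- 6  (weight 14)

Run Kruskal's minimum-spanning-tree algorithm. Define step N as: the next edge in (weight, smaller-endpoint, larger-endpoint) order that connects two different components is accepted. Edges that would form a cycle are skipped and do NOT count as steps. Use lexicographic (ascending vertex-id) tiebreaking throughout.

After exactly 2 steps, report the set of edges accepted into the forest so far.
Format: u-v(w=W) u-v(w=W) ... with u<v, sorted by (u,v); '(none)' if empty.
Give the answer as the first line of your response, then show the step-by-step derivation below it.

1-4(w=3) 3-5(w=1)

step 1: add edge 3-5 (w=1); MST = {3-5(w=1)}
step 2: add edge 1-4 (w=3); MST = {1-4(w=3) 3-5(w=1)}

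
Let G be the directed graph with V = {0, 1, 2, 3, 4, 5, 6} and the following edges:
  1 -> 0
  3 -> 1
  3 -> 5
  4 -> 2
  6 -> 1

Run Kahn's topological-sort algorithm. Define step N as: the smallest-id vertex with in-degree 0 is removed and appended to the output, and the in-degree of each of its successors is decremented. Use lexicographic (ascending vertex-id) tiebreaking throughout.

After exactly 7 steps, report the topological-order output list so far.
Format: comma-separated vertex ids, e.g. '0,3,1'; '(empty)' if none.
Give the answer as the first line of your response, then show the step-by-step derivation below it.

3,4,2,5,6,1,0

step 1: output 3; order=[3]; indeg=(1,1,1,0,0,0,0)
step 2: output 4; order=[3,4]; indeg=(1,1,0,0,0,0,0)
step 3: output 2; order=[3,4,2]; indeg=(1,1,0,0,0,0,0)
step 4: output 5; order=[3,4,2,5]; indeg=(1,1,0,0,0,0,0)
step 5: output 6; order=[3,4,2,5,6]; indeg=(1,0,0,0,0,0,0)
step 6: output 1; order=[3,4,2,5,6,1]; indeg=(0,0,0,0,0,0,0)
step 7: output 0; order=[3,4,2,5,6,1,0]; indeg=(0,0,0,0,0,0,0)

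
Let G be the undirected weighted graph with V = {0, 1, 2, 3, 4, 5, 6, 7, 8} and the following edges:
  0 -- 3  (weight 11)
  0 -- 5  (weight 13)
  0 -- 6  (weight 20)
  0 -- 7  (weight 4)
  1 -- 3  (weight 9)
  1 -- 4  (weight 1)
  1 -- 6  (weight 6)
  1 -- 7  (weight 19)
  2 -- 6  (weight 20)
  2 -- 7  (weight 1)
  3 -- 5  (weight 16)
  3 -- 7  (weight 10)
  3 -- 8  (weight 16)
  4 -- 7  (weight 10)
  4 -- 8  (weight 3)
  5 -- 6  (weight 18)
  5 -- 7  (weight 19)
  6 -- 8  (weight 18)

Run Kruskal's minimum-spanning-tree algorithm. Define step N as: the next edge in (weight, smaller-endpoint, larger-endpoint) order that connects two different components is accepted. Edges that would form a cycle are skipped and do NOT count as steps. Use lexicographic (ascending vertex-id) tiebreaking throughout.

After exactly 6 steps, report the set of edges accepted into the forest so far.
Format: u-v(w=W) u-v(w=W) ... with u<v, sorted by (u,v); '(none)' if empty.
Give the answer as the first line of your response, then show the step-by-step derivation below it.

0-7(w=4) 1-3(w=9) 1-4(w=1) 1-6(w=6) 2-7(w=1) 4-8(w=3)

step 1: add edge 1-4 (w=1); MST = {1-4(w=1)}
step 2: add edge 2-7 (w=1); MST = {1-4(w=1) 2-7(w=1)}
step 3: add edge 4-8 (w=3); MST = {1-4(w=1) 2-7(w=1) 4-8(w=3)}
step 4: add edge 0-7 (w=4); MST = {0-7(w=4) 1-4(w=1) 2-7(w=1) 4-8(w=3)}
step 5: add edge 1-6 (w=6); MST = {0-7(w=4) 1-4(w=1) 1-6(w=6) 2-7(w=1) 4-8(w=3)}
step 6: add edge 1-3 (w=9); MST = {0-7(w=4) 1-3(w=9) 1-4(w=1) 1-6(w=6) 2-7(w=1) 4-8(w=3)}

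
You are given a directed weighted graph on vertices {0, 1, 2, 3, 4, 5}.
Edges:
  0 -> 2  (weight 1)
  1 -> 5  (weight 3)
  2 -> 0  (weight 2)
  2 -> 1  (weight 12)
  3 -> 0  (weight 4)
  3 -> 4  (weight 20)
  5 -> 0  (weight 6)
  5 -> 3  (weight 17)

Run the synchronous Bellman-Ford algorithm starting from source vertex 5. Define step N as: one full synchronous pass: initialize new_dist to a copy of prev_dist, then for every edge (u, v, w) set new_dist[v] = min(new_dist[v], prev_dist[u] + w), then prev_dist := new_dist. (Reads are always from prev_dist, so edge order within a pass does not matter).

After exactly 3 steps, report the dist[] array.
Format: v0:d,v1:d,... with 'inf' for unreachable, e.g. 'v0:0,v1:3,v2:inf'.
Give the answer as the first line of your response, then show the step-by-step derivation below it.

v0:6,v1:19,v2:7,v3:17,v4:37,v5:0

step 1: dist = v0:6,v1:inf,v2:inf,v3:17,v4:inf,v5:0
step 2: dist = v0:6,v1:inf,v2:7,v3:17,v4:37,v5:0
step 3: dist = v0:6,v1:19,v2:7,v3:17,v4:37,v5:0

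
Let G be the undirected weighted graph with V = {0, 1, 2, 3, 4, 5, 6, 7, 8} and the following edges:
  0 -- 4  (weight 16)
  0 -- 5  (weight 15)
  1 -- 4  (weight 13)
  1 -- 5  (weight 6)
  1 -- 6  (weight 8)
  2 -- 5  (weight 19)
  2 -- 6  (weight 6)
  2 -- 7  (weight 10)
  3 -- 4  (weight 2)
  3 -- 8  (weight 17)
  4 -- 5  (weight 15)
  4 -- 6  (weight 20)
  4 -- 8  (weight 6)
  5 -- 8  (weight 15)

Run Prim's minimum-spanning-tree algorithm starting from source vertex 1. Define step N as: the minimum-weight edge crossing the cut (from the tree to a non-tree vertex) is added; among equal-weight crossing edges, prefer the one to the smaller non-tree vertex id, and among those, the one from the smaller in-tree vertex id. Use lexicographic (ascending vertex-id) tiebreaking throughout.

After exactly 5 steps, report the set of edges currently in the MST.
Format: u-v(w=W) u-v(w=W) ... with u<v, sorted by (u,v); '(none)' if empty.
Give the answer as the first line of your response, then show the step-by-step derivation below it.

1-4(w=13) 1-5(w=6) 1-6(w=8) 2-6(w=6) 2-7(w=10)

step 1: add edge 1-5 (w=6); MST = {1-5(w=6)}
step 2: add edge 1-6 (w=8); MST = {1-5(w=6) 1-6(w=8)}
step 3: add edge 2-6 (w=6); MST = {1-5(w=6) 1-6(w=8) 2-6(w=6)}
step 4: add edge 2-7 (w=10); MST = {1-5(w=6) 1-6(w=8) 2-6(w=6) 2-7(w=10)}
step 5: add edge 1-4 (w=13); MST = {1-4(w=13) 1-5(w=6) 1-6(w=8) 2-6(w=6) 2-7(w=10)}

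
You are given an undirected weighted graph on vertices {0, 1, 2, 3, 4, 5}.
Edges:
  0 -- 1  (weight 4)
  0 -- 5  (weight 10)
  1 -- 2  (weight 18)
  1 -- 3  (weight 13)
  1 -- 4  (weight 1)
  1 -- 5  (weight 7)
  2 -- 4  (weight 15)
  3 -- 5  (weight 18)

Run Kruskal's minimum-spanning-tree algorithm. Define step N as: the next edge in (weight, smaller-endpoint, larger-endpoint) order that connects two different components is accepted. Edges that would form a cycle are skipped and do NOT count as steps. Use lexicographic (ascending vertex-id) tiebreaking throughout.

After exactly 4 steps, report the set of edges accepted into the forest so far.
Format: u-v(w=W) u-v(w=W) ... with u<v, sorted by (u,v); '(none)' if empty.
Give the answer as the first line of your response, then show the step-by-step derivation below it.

0-1(w=4) 1-3(w=13) 1-4(w=1) 1-5(w=7)

step 1: add edge 1-4 (w=1); MST = {1-4(w=1)}
step 2: add edge 0-1 (w=4); MST = {0-1(w=4) 1-4(w=1)}
step 3: add edge 1-5 (w=7); MST = {0-1(w=4) 1-4(w=1) 1-5(w=7)}
step 4: add edge 1-3 (w=13); MST = {0-1(w=4) 1-3(w=13) 1-4(w=1) 1-5(w=7)}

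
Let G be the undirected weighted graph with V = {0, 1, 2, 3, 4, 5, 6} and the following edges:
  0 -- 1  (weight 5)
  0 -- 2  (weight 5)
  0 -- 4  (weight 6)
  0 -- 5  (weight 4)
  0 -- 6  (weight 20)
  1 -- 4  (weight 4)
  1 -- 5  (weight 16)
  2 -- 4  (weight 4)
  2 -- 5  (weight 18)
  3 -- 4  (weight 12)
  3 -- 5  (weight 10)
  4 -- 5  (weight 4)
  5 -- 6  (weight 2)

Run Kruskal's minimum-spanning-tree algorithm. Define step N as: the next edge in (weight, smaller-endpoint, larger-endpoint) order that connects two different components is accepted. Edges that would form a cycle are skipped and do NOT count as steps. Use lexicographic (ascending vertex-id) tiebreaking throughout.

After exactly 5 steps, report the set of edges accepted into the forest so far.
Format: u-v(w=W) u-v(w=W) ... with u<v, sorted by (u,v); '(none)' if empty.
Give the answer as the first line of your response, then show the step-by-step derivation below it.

0-5(w=4) 1-4(w=4) 2-4(w=4) 4-5(w=4) 5-6(w=2)

step 1: add edge 5-6 (w=2); MST = {5-6(w=2)}
step 2: add edge 0-5 (w=4); MST = {0-5(w=4) 5-6(w=2)}
step 3: add edge 1-4 (w=4); MST = {0-5(w=4) 1-4(w=4) 5-6(w=2)}
step 4: add edge 2-4 (w=4); MST = {0-5(w=4) 1-4(w=4) 2-4(w=4) 5-6(w=2)}
step 5: add edge 4-5 (w=4); MST = {0-5(w=4) 1-4(w=4) 2-4(w=4) 4-5(w=4) 5-6(w=2)}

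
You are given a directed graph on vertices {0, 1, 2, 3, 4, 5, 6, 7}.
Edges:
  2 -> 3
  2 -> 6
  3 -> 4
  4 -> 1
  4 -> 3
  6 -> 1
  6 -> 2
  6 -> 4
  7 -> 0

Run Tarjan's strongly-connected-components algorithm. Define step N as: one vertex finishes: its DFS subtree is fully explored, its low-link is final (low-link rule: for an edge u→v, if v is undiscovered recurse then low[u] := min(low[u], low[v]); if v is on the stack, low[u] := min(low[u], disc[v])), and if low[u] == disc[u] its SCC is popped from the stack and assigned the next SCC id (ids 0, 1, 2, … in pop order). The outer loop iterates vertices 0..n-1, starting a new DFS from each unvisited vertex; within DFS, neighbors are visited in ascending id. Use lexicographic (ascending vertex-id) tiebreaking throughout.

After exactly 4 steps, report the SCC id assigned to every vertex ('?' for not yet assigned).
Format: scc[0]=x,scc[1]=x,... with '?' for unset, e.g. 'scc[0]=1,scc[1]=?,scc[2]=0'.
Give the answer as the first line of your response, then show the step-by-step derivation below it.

scc[0]=0,scc[1]=1,scc[2]=?,scc[3]=2,scc[4]=2,scc[5]=?,scc[6]=?,scc[7]=?

step 1: low=(low[0]=0,low[1]=?,low[2]=?,low[3]=?,low[4]=?,low[5]=?,low[6]=?,low[7]=?); scc=(scc[0]=0,scc[1]=?,scc[2]=?,scc[3]=?,scc[4]=?,scc[5]=?,scc[6]=?,scc[7]=?)
step 2: low=(low[0]=0,low[1]=1,low[2]=?,low[3]=?,low[4]=?,low[5]=?,low[6]=?,low[7]=?); scc=(scc[0]=0,scc[1]=1,scc[2]=?,scc[3]=?,scc[4]=?,scc[5]=?,scc[6]=?,scc[7]=?)
step 3: low=(low[0]=0,low[1]=1,low[2]=2,low[3]=3,low[4]=3,low[5]=?,low[6]=?,low[7]=?); scc=(scc[0]=0,scc[1]=1,scc[2]=?,scc[3]=?,scc[4]=?,scc[5]=?,scc[6]=?,scc[7]=?)
step 4: low=(low[0]=0,low[1]=1,low[2]=2,low[3]=3,low[4]=3,low[5]=?,low[6]=?,low[7]=?); scc=(scc[0]=0,scc[1]=1,scc[2]=?,scc[3]=2,scc[4]=2,scc[5]=?,scc[6]=?,scc[7]=?)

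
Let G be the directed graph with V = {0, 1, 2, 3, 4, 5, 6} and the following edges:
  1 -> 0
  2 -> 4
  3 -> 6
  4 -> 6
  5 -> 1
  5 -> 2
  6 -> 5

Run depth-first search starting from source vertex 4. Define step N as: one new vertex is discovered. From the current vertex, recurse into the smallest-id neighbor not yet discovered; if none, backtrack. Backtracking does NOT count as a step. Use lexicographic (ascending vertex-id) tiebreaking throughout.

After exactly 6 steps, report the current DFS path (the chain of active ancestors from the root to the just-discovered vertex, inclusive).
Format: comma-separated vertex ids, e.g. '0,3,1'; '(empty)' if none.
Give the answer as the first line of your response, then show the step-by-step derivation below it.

4,6,5,2

step 1: discover 4; path=4; order=4
step 2: discover 6; path=4>6; order=4,6
step 3: discover 5; path=4>6>5; order=4,6,5
step 4: discover 1; path=4>6>5>1; order=4,6,5,1
step 5: discover 0; path=4>6>5>1>0; order=4,6,5,1,0
step 6: discover 2; path=4>6>5>2; order=4,6,5,1,0,2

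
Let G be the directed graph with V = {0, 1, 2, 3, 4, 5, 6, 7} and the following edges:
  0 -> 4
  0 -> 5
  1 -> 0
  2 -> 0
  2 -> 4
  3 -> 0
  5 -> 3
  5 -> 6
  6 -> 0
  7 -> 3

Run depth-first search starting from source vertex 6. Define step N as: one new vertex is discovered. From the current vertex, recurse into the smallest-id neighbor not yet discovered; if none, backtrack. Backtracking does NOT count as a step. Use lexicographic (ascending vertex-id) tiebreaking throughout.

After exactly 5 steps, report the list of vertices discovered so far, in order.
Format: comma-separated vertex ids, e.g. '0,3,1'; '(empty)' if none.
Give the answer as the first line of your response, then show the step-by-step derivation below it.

6,0,4,5,3

step 1: discover 6; path=6; order=6
step 2: discover 0; path=6>0; order=6,0
step 3: discover 4; path=6>0>4; order=6,0,4
step 4: discover 5; path=6>0>5; order=6,0,4,5
step 5: discover 3; path=6>0>5>3; order=6,0,4,5,3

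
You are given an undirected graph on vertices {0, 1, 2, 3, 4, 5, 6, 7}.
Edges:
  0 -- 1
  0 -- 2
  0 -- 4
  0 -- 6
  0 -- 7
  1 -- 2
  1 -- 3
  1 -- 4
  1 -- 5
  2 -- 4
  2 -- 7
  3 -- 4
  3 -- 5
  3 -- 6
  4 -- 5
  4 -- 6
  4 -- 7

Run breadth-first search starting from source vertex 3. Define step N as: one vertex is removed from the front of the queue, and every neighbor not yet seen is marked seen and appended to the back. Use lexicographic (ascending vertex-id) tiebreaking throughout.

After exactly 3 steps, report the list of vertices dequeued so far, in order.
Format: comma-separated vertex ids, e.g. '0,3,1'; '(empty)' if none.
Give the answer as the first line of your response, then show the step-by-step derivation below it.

3,1,4

step 1: dequeue 3; queue=[1,4,5,6]; order=3
step 2: dequeue 1; queue=[4,5,6,0,2]; order=3,1
step 3: dequeue 4; queue=[5,6,0,2,7]; order=3,1,4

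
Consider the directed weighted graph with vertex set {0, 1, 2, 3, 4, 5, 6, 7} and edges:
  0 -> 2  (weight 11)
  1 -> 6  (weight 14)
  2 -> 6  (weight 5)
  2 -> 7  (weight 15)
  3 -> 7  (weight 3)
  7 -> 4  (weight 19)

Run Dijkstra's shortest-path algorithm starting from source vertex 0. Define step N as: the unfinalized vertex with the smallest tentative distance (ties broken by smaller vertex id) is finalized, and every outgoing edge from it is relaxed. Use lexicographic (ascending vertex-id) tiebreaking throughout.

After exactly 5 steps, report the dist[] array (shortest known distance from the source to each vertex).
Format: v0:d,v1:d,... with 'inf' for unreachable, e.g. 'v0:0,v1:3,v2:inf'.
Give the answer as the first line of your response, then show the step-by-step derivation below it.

v0:0,v1:inf,v2:11,v3:inf,v4:45,v5:inf,v6:16,v7:26

step 1: dist = v0:0,v1:inf,v2:11,v3:inf,v4:inf,v5:inf,v6:inf,v7:inf
step 2: dist = v0:0,v1:inf,v2:11,v3:inf,v4:inf,v5:inf,v6:16,v7:26
step 3: dist = v0:0,v1:inf,v2:11,v3:inf,v4:inf,v5:inf,v6:16,v7:26
step 4: dist = v0:0,v1:inf,v2:11,v3:inf,v4:45,v5:inf,v6:16,v7:26
step 5: dist = v0:0,v1:inf,v2:11,v3:inf,v4:45,v5:inf,v6:16,v7:26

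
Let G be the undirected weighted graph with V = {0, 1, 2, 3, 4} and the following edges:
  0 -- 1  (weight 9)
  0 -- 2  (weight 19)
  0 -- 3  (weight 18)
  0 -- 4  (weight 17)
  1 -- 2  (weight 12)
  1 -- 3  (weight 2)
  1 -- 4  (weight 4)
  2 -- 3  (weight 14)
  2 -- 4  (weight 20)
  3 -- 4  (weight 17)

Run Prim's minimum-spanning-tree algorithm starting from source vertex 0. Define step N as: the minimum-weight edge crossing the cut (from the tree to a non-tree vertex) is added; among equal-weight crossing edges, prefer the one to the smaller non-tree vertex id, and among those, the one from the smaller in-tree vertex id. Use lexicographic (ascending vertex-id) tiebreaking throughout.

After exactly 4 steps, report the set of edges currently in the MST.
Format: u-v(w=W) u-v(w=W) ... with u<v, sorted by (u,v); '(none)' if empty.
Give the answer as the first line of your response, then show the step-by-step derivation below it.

0-1(w=9) 1-2(w=12) 1-3(w=2) 1-4(w=4)

step 1: add edge 0-1 (w=9); MST = {0-1(w=9)}
step 2: add edge 1-3 (w=2); MST = {0-1(w=9) 1-3(w=2)}
step 3: add edge 1-4 (w=4); MST = {0-1(w=9) 1-3(w=2) 1-4(w=4)}
step 4: add edge 1-2 (w=12); MST = {0-1(w=9) 1-2(w=12) 1-3(w=2) 1-4(w=4)}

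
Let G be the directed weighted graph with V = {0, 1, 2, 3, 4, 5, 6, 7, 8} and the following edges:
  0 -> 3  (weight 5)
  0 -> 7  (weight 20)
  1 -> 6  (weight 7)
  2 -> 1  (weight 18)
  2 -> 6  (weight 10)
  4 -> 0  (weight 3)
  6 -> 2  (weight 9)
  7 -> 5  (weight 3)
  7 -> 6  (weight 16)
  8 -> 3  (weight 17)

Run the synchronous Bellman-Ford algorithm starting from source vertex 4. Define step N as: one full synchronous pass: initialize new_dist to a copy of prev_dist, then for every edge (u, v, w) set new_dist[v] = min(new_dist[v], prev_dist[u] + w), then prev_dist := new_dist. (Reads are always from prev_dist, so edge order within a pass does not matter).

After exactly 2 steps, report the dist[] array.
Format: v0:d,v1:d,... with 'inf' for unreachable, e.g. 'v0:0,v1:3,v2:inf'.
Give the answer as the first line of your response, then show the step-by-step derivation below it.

v0:3,v1:inf,v2:inf,v3:8,v4:0,v5:inf,v6:inf,v7:23,v8:inf

step 1: dist = v0:3,v1:inf,v2:inf,v3:inf,v4:0,v5:inf,v6:inf,v7:inf,v8:inf
step 2: dist = v0:3,v1:inf,v2:inf,v3:8,v4:0,v5:inf,v6:inf,v7:23,v8:inf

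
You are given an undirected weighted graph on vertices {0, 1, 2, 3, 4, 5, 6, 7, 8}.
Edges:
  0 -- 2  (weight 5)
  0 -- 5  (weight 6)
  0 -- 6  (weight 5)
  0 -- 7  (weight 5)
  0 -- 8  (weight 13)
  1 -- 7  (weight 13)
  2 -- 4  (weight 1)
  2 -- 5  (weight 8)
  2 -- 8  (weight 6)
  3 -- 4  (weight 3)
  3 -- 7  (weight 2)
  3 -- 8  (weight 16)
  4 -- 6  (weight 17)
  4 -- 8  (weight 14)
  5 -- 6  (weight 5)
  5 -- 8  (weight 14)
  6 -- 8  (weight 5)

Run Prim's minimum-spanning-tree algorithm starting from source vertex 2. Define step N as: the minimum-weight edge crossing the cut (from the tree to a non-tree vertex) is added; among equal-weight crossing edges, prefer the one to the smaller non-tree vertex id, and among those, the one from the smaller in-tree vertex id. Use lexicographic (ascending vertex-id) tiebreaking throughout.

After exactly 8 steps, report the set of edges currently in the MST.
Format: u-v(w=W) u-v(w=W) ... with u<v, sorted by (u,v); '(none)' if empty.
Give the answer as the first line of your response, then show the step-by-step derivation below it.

0-2(w=5) 0-6(w=5) 1-7(w=13) 2-4(w=1) 3-4(w=3) 3-7(w=2) 5-6(w=5) 6-8(w=5)

step 1: add edge 2-4 (w=1); MST = {2-4(w=1)}
step 2: add edge 3-4 (w=3); MST = {2-4(w=1) 3-4(w=3)}
step 3: add edge 3-7 (w=2); MST = {2-4(w=1) 3-4(w=3) 3-7(w=2)}
step 4: add edge 0-2 (w=5); MST = {0-2(w=5) 2-4(w=1) 3-4(w=3) 3-7(w=2)}
step 5: add edge 0-6 (w=5); MST = {0-2(w=5) 0-6(w=5) 2-4(w=1) 3-4(w=3) 3-7(w=2)}
step 6: add edge 5-6 (w=5); MST = {0-2(w=5) 0-6(w=5) 2-4(w=1) 3-4(w=3) 3-7(w=2) 5-6(w=5)}
step 7: add edge 6-8 (w=5); MST = {0-2(w=5) 0-6(w=5) 2-4(w=1) 3-4(w=3) 3-7(w=2) 5-6(w=5) 6-8(w=5)}
step 8: add edge 1-7 (w=13); MST = {0-2(w=5) 0-6(w=5) 1-7(w=13) 2-4(w=1) 3-4(w=3) 3-7(w=2) 5-6(w=5) 6-8(w=5)}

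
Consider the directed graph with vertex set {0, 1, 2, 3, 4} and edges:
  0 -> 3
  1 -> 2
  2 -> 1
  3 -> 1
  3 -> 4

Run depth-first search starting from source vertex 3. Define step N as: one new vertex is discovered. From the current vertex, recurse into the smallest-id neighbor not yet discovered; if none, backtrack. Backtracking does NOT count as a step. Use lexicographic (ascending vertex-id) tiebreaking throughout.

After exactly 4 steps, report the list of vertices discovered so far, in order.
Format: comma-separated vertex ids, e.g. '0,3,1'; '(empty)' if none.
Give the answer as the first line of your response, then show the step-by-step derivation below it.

3,1,2,4

step 1: discover 3; path=3; order=3
step 2: discover 1; path=3>1; order=3,1
step 3: discover 2; path=3>1>2; order=3,1,2
step 4: discover 4; path=3>4; order=3,1,2,4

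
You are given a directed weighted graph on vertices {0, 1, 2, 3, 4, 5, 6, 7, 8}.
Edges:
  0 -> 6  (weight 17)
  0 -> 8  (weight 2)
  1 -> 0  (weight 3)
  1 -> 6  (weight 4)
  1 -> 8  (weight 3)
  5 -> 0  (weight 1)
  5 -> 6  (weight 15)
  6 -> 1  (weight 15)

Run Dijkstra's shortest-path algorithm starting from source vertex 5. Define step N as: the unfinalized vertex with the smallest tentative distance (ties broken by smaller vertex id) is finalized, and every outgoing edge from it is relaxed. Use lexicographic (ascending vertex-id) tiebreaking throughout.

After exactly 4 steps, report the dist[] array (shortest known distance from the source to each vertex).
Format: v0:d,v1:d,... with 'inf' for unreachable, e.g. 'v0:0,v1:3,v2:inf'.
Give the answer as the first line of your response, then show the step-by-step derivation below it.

v0:1,v1:30,v2:inf,v3:inf,v4:inf,v5:0,v6:15,v7:inf,v8:3

step 1: dist = v0:1,v1:inf,v2:inf,v3:inf,v4:inf,v5:0,v6:15,v7:inf,v8:inf
step 2: dist = v0:1,v1:inf,v2:inf,v3:inf,v4:inf,v5:0,v6:15,v7:inf,v8:3
step 3: dist = v0:1,v1:inf,v2:inf,v3:inf,v4:inf,v5:0,v6:15,v7:inf,v8:3
step 4: dist = v0:1,v1:30,v2:inf,v3:inf,v4:inf,v5:0,v6:15,v7:inf,v8:3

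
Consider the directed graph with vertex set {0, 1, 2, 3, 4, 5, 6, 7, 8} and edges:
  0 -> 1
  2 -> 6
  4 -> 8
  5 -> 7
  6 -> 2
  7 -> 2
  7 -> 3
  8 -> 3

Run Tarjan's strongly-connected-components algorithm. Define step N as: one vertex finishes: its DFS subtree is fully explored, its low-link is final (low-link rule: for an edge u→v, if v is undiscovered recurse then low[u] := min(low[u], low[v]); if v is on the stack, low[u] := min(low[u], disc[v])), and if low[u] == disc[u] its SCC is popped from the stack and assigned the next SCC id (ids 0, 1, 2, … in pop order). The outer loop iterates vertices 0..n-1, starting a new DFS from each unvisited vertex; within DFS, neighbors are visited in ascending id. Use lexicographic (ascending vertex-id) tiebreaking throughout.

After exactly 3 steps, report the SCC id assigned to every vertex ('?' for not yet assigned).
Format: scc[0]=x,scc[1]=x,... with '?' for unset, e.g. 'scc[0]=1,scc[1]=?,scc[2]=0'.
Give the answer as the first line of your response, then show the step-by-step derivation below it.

scc[0]=1,scc[1]=0,scc[2]=?,scc[3]=?,scc[4]=?,scc[5]=?,scc[6]=?,scc[7]=?,scc[8]=?

step 1: low=(low[0]=0,low[1]=1,low[2]=?,low[3]=?,low[4]=?,low[5]=?,low[6]=?,low[7]=?,low[8]=?); scc=(scc[0]=?,scc[1]=0,scc[2]=?,scc[3]=?,scc[4]=?,scc[5]=?,scc[6]=?,scc[7]=?,scc[8]=?)
step 2: low=(low[0]=0,low[1]=1,low[2]=?,low[3]=?,low[4]=?,low[5]=?,low[6]=?,low[7]=?,low[8]=?); scc=(scc[0]=1,scc[1]=0,scc[2]=?,scc[3]=?,scc[4]=?,scc[5]=?,scc[6]=?,scc[7]=?,scc[8]=?)
step 3: low=(low[0]=0,low[1]=1,low[2]=2,low[3]=?,low[4]=?,low[5]=?,low[6]=2,low[7]=?,low[8]=?); scc=(scc[0]=1,scc[1]=0,scc[2]=?,scc[3]=?,scc[4]=?,scc[5]=?,scc[6]=?,scc[7]=?,scc[8]=?)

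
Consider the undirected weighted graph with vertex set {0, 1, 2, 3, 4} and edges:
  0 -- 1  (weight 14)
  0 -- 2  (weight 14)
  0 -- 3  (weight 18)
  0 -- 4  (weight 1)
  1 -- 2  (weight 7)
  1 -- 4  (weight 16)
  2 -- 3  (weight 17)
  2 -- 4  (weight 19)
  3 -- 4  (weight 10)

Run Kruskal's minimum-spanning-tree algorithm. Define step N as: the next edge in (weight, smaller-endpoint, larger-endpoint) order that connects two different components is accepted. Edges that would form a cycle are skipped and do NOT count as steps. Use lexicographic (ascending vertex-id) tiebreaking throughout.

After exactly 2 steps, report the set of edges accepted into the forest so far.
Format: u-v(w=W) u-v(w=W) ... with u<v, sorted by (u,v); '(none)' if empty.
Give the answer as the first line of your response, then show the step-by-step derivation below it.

0-4(w=1) 1-2(w=7)

step 1: add edge 0-4 (w=1); MST = {0-4(w=1)}
step 2: add edge 1-2 (w=7); MST = {0-4(w=1) 1-2(w=7)}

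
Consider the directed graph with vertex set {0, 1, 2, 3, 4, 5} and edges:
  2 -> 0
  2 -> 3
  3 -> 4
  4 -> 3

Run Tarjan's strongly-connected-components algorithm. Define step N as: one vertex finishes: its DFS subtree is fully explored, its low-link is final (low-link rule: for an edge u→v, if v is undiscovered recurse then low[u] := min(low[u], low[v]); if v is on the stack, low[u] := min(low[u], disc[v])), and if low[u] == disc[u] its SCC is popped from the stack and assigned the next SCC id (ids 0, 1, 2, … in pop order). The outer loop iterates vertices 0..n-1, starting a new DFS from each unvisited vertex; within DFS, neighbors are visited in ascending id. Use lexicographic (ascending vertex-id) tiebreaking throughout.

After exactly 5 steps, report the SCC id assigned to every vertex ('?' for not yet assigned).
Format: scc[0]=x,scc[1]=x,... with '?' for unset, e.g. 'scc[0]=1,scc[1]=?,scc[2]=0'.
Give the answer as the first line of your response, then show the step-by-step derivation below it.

scc[0]=0,scc[1]=1,scc[2]=3,scc[3]=2,scc[4]=2,scc[5]=?

step 1: low=(low[0]=0,low[1]=?,low[2]=?,low[3]=?,low[4]=?,low[5]=?); scc=(scc[0]=0,scc[1]=?,scc[2]=?,scc[3]=?,scc[4]=?,scc[5]=?)
step 2: low=(low[0]=0,low[1]=1,low[2]=?,low[3]=?,low[4]=?,low[5]=?); scc=(scc[0]=0,scc[1]=1,scc[2]=?,scc[3]=?,scc[4]=?,scc[5]=?)
step 3: low=(low[0]=0,low[1]=1,low[2]=2,low[3]=3,low[4]=3,low[5]=?); scc=(scc[0]=0,scc[1]=1,scc[2]=?,scc[3]=?,scc[4]=?,scc[5]=?)
step 4: low=(low[0]=0,low[1]=1,low[2]=2,low[3]=3,low[4]=3,low[5]=?); scc=(scc[0]=0,scc[1]=1,scc[2]=?,scc[3]=2,scc[4]=2,scc[5]=?)
step 5: low=(low[0]=0,low[1]=1,low[2]=2,low[3]=3,low[4]=3,low[5]=?); scc=(scc[0]=0,scc[1]=1,scc[2]=3,scc[3]=2,scc[4]=2,scc[5]=?)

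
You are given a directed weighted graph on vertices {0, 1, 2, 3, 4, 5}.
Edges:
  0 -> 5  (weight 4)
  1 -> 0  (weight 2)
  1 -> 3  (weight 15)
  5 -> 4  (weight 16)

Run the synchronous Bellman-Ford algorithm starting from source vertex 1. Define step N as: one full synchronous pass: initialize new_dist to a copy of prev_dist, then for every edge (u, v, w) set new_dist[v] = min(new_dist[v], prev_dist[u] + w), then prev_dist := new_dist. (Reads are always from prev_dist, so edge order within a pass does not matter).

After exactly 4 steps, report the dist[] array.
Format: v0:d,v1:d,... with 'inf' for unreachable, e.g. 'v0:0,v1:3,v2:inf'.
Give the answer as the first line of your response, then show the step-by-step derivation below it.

v0:2,v1:0,v2:inf,v3:15,v4:22,v5:6

step 1: dist = v0:2,v1:0,v2:inf,v3:15,v4:inf,v5:inf
step 2: dist = v0:2,v1:0,v2:inf,v3:15,v4:inf,v5:6
step 3: dist = v0:2,v1:0,v2:inf,v3:15,v4:22,v5:6
step 4: dist = v0:2,v1:0,v2:inf,v3:15,v4:22,v5:6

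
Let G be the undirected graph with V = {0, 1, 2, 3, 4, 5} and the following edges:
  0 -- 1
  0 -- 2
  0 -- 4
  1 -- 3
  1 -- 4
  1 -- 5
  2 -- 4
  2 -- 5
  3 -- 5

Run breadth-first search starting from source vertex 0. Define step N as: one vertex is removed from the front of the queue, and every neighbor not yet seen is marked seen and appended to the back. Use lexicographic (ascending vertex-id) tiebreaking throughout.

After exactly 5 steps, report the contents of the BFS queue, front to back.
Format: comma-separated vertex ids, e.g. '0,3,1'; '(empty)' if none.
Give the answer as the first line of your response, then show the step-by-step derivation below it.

5

step 1: dequeue 0; queue=[1,2,4]; order=0
step 2: dequeue 1; queue=[2,4,3,5]; order=0,1
step 3: dequeue 2; queue=[4,3,5]; order=0,1,2
step 4: dequeue 4; queue=[3,5]; order=0,1,2,4
step 5: dequeue 3; queue=[5]; order=0,1,2,4,3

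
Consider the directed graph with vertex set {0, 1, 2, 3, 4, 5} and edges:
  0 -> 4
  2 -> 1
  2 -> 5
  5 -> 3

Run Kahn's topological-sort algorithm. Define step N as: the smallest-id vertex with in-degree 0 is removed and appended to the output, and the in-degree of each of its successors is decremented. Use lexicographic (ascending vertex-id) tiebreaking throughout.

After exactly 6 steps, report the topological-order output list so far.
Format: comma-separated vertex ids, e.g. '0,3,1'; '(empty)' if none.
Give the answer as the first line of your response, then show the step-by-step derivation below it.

0,2,1,4,5,3

step 1: output 0; order=[0]; indeg=(0,1,0,1,0,1)
step 2: output 2; order=[0,2]; indeg=(0,0,0,1,0,0)
step 3: output 1; order=[0,2,1]; indeg=(0,0,0,1,0,0)
step 4: output 4; order=[0,2,1,4]; indeg=(0,0,0,1,0,0)
step 5: output 5; order=[0,2,1,4,5]; indeg=(0,0,0,0,0,0)
step 6: output 3; order=[0,2,1,4,5,3]; indeg=(0,0,0,0,0,0)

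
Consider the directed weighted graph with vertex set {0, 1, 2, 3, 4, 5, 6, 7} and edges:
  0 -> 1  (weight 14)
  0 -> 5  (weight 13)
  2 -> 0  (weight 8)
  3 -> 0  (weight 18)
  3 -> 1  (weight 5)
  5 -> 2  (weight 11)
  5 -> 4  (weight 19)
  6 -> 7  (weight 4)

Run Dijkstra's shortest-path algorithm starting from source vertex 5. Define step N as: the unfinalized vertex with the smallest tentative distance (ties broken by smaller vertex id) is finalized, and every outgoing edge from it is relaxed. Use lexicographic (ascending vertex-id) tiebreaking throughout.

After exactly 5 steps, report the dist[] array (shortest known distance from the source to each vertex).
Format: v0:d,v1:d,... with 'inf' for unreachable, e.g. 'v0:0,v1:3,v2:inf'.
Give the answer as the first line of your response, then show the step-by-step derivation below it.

v0:19,v1:33,v2:11,v3:inf,v4:19,v5:0,v6:inf,v7:inf

step 1: dist = v0:inf,v1:inf,v2:11,v3:inf,v4:19,v5:0,v6:inf,v7:inf
step 2: dist = v0:19,v1:inf,v2:11,v3:inf,v4:19,v5:0,v6:inf,v7:inf
step 3: dist = v0:19,v1:33,v2:11,v3:inf,v4:19,v5:0,v6:inf,v7:inf
step 4: dist = v0:19,v1:33,v2:11,v3:inf,v4:19,v5:0,v6:inf,v7:inf
step 5: dist = v0:19,v1:33,v2:11,v3:inf,v4:19,v5:0,v6:inf,v7:inf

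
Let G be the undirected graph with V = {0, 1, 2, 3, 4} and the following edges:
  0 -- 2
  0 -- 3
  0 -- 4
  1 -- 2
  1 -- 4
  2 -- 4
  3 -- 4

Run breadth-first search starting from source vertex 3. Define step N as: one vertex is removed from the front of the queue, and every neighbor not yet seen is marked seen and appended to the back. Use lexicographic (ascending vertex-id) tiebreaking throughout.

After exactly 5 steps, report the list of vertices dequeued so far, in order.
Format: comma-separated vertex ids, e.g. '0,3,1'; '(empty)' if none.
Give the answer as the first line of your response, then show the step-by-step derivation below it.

3,0,4,2,1

step 1: dequeue 3; queue=[0,4]; order=3
step 2: dequeue 0; queue=[4,2]; order=3,0
step 3: dequeue 4; queue=[2,1]; order=3,0,4
step 4: dequeue 2; queue=[1]; order=3,0,4,2
step 5: dequeue 1; queue=[(empty)]; order=3,0,4,2,1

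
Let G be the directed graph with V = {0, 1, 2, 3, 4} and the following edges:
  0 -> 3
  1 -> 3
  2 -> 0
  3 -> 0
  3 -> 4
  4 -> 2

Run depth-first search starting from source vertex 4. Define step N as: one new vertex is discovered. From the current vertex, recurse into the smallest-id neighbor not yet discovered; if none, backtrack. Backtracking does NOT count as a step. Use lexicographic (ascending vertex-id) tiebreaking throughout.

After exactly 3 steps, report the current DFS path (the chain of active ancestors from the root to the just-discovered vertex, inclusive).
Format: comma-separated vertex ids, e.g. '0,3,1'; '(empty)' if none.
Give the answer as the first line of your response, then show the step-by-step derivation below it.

4,2,0

step 1: discover 4; path=4; order=4
step 2: discover 2; path=4>2; order=4,2
step 3: discover 0; path=4>2>0; order=4,2,0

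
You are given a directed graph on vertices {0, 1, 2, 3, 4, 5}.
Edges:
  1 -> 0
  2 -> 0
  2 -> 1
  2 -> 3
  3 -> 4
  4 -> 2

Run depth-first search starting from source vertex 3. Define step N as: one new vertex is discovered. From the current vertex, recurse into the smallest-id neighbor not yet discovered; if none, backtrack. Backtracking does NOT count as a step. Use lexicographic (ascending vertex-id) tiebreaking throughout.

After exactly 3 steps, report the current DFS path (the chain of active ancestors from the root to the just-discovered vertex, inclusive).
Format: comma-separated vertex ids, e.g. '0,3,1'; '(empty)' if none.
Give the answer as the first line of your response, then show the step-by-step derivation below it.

3,4,2

step 1: discover 3; path=3; order=3
step 2: discover 4; path=3>4; order=3,4
step 3: discover 2; path=3>4>2; order=3,4,2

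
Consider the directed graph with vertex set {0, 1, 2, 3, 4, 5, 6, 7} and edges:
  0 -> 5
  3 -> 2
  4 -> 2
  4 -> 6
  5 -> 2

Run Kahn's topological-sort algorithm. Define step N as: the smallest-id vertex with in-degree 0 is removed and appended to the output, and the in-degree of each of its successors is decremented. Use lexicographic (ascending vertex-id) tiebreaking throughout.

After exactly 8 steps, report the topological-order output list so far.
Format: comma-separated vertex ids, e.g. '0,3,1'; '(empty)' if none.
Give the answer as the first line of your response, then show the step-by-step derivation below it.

0,1,3,4,5,2,6,7

step 1: output 0; order=[0]; indeg=(0,0,3,0,0,0,1,0)
step 2: output 1; order=[0,1]; indeg=(0,0,3,0,0,0,1,0)
step 3: output 3; order=[0,1,3]; indeg=(0,0,2,0,0,0,1,0)
step 4: output 4; order=[0,1,3,4]; indeg=(0,0,1,0,0,0,0,0)
step 5: output 5; order=[0,1,3,4,5]; indeg=(0,0,0,0,0,0,0,0)
step 6: output 2; order=[0,1,3,4,5,2]; indeg=(0,0,0,0,0,0,0,0)
step 7: output 6; order=[0,1,3,4,5,2,6]; indeg=(0,0,0,0,0,0,0,0)
step 8: output 7; order=[0,1,3,4,5,2,6,7]; indeg=(0,0,0,0,0,0,0,0)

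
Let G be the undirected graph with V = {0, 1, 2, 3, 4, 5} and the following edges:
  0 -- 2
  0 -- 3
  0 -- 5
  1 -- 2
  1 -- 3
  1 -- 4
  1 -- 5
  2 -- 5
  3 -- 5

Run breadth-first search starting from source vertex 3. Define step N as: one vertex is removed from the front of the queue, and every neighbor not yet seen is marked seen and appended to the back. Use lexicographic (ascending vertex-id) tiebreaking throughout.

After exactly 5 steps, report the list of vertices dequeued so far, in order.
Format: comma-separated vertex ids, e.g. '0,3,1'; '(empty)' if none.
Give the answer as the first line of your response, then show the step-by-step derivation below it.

3,0,1,5,2

step 1: dequeue 3; queue=[0,1,5]; order=3
step 2: dequeue 0; queue=[1,5,2]; order=3,0
step 3: dequeue 1; queue=[5,2,4]; order=3,0,1
step 4: dequeue 5; queue=[2,4]; order=3,0,1,5
step 5: dequeue 2; queue=[4]; order=3,0,1,5,2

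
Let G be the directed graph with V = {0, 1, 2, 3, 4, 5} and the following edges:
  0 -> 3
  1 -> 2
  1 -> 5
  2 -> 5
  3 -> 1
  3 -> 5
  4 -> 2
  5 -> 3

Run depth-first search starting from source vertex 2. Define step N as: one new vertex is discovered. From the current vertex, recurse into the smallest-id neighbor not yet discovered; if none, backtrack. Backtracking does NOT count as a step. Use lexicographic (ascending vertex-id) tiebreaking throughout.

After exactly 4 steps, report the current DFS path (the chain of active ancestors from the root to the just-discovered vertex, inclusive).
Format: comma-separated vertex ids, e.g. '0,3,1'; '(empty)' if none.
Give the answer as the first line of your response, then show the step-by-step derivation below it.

2,5,3,1

step 1: discover 2; path=2; order=2
step 2: discover 5; path=2>5; order=2,5
step 3: discover 3; path=2>5>3; order=2,5,3
step 4: discover 1; path=2>5>3>1; order=2,5,3,1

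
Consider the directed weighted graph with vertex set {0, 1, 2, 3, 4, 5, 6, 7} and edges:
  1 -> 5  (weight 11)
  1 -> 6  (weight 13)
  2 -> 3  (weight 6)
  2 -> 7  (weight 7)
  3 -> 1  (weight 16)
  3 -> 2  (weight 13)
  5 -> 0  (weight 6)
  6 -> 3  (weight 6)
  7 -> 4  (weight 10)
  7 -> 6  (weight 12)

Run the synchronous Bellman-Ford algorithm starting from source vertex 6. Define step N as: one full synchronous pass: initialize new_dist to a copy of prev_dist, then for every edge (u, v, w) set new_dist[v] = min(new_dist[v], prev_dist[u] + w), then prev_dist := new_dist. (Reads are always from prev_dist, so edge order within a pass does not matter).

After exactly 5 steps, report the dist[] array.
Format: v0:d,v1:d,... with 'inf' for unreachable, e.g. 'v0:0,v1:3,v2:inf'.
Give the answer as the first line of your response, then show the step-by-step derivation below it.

v0:39,v1:22,v2:19,v3:6,v4:36,v5:33,v6:0,v7:26

step 1: dist = v0:inf,v1:inf,v2:inf,v3:6,v4:inf,v5:inf,v6:0,v7:inf
step 2: dist = v0:inf,v1:22,v2:19,v3:6,v4:inf,v5:inf,v6:0,v7:inf
step 3: dist = v0:inf,v1:22,v2:19,v3:6,v4:inf,v5:33,v6:0,v7:26
step 4: dist = v0:39,v1:22,v2:19,v3:6,v4:36,v5:33,v6:0,v7:26
step 5: dist = v0:39,v1:22,v2:19,v3:6,v4:36,v5:33,v6:0,v7:26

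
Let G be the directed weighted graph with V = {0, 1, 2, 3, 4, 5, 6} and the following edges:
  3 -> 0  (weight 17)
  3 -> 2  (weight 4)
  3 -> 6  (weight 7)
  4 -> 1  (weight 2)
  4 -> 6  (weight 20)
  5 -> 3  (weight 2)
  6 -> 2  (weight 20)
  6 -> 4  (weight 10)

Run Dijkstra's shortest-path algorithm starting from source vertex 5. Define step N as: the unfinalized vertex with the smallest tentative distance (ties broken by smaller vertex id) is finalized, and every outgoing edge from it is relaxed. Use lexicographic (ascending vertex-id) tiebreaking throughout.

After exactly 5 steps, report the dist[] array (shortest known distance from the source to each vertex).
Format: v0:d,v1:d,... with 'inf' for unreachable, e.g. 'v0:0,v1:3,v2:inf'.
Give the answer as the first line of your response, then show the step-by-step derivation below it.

v0:19,v1:inf,v2:6,v3:2,v4:19,v5:0,v6:9

step 1: dist = v0:inf,v1:inf,v2:inf,v3:2,v4:inf,v5:0,v6:inf
step 2: dist = v0:19,v1:inf,v2:6,v3:2,v4:inf,v5:0,v6:9
step 3: dist = v0:19,v1:inf,v2:6,v3:2,v4:inf,v5:0,v6:9
step 4: dist = v0:19,v1:inf,v2:6,v3:2,v4:19,v5:0,v6:9
step 5: dist = v0:19,v1:inf,v2:6,v3:2,v4:19,v5:0,v6:9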